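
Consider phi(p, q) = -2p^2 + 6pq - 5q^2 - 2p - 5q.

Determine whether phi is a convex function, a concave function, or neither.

concave

phi is quadratic, so its Hessian is the constant matrix H = [[-4, 6], [6, -10]].
det(H) = 4, tr(H) = -14.
det(H) > 0 and tr(H) < 0, so H is negative definite everywhere: concave.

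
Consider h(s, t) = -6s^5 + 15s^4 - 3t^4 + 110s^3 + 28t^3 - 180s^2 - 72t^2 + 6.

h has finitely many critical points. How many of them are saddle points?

h separates as a function of s plus a function of t, so ∇h=0 decouples.
∂h/∂s = -30s(s - 4)(s - 1)(s + 3) = 0 at s ∈ {-3, 0, 1, 4}; ∂h/∂t = -12t(t - 4)(t - 3) = 0 at t ∈ {0, 3, 4}.
The Hessian is diagonal: diag(h_ss, h_tt). Second derivatives: h_ss(-3)=2520, h_ss(0)=-360, h_ss(1)=360, h_ss(4)=-2520; h_tt(0)=-144, h_tt(3)=36, h_tt(4)=-48.
Saddle points occur where the two diagonal entries have opposite signs: (-3, 0), (-3, 4), (0, 3), (1, 0), (1, 4), (4, 3). Count: 6.

6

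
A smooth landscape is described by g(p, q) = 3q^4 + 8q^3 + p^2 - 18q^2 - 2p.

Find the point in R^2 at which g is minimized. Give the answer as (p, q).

(1, -3)

g(p,q) separates as A(p) + B(q), so its minimum is min A + min B.
A'(p) = 2p - 2 vanishes at p ∈ {1}; B'(q) = 12q(q - 1)(q + 3) vanishes at q ∈ {-3, 0, 1}.
Local minima of A (where A''>0): A(1)=-1. Local minima of B: B(-3)=-135, B(1)=-7.
So the global minimum of g is A(1) + B(-3) = -1 − 135 = -136, attained at (1, -3).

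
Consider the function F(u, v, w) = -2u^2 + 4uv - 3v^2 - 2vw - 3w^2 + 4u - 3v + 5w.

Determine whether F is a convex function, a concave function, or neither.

concave

F is quadratic, so its Hessian is the constant matrix H = [[-4, 4, 0], [4, -6, -2], [0, -2, -6]].
Leading principal minors: -4, 8, -32.
Signs alternate −, +, − ⇒ H ≺ 0 ⇒ concave.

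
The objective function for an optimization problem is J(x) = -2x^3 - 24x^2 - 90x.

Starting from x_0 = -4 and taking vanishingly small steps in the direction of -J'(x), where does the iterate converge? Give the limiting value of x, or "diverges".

J'(x) = -6(x + 3)(x + 5), so J'(-4) = 6.
Gradient descent moves in the -J' direction, i.e. x is decreasing.
The nearest critical point in that direction is x = -5, where J'' = 12 > 0 (a local minimum). The iterate converges there.

-5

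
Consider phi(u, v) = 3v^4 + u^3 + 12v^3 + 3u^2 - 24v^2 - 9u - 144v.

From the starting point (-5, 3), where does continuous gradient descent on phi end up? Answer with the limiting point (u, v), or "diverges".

diverges

phi is separable, so gradient descent decouples: u follows -∂phi/∂u, v follows -∂phi/∂v.
∂phi/∂u = 3(u - 1)(u + 3); at u=-5 this is 36, so u decreases.
∂phi/∂v = 12(v - 2)(v + 2)(v + 3); at v=3 this is 360, so v decreases.
The u-coordinate has no critical point in that direction and runs off to infinity.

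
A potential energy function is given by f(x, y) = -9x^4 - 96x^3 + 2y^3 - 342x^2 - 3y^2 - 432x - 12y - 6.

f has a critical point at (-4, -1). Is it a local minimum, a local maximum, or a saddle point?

local maximum

The mixed partial ∂²f/∂x∂y is 0, so the Hessian at any point is diag(f_xx, f_yy) = diag(-36(3x^2 + 16x + 19), 6(2y - 1)).
At (-4, -1): H = diag(-108, -18).
Both eigenvalues are negative, so H is negative definite: a local maximum.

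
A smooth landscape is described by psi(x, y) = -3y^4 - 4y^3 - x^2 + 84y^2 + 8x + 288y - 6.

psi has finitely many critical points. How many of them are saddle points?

psi separates as a function of x plus a function of y, so ∇psi=0 decouples.
∂psi/∂x = -2(x - 4) = 0 at x ∈ {4}; ∂psi/∂y = -12(y - 4)(y + 2)(y + 3) = 0 at y ∈ {-3, -2, 4}.
The Hessian is diagonal: diag(psi_xx, psi_yy). Second derivatives: psi_xx(4)=-2; psi_yy(-3)=-84, psi_yy(-2)=72, psi_yy(4)=-504.
Saddle points occur where the two diagonal entries have opposite signs: (4, -2). Count: 1.

1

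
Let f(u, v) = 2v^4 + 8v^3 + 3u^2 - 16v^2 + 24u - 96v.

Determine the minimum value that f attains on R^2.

-208

f(u,v) separates as P(u) + Q(v), so its minimum is min P + min Q.
P'(u) = 6u + 24 vanishes at u ∈ {-4}; Q'(v) = 8(v - 2)(v + 2)(v + 3) vanishes at v ∈ {-3, -2, 2}.
Local minima of P (where P''>0): P(-4)=-48. Local minima of Q: Q(-3)=90, Q(2)=-160.
So the global minimum of f is P(-4) + Q(2) = -48 − 160 = -208, attained at (-4, 2).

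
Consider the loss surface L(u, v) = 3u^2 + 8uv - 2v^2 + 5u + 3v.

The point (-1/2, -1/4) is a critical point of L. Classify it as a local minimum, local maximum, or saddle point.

saddle point

The Hessian of L is constant: H = [[6, 8], [8, -4]].
det(H) = 6·(-4) − 8² = -88.
Since det(H) < 0, H is indefinite and the critical point is a saddle point.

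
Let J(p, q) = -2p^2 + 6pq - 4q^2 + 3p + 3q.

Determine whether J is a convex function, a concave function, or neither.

neither

J is quadratic, so its Hessian is the constant matrix H = [[-4, 6], [6, -8]].
det(H) = -4, tr(H) = -12.
det(H) < 0, so H is indefinite: neither convex nor concave.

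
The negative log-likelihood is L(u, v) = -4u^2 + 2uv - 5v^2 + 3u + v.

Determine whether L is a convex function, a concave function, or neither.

concave

L is quadratic, so its Hessian is the constant matrix H = [[-8, 2], [2, -10]].
det(H) = 76, tr(H) = -18.
det(H) > 0 and tr(H) < 0, so H is negative definite everywhere: concave.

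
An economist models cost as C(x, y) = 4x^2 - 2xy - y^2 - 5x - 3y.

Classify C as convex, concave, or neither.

C is quadratic, so its Hessian is the constant matrix H = [[8, -2], [-2, -2]].
det(H) = -20, tr(H) = 6.
det(H) < 0, so H is indefinite: neither convex nor concave.

neither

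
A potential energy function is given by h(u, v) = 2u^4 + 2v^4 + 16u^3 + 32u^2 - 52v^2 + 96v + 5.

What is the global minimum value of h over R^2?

h(u,v) separates as P(u) + Q(v) + 5, so its minimum is min P + min Q + 5.
P'(u) = 8u(u + 2)(u + 4) vanishes at u ∈ {-4, -2, 0}; Q'(v) = 8(v - 3)(v - 1)(v + 4) vanishes at v ∈ {-4, 1, 3}.
Local minima of P (where P''>0): P(-4)=0, P(0)=0. Local minima of Q: Q(-4)=-704, Q(3)=-18.
So the global minimum of h is P(-4) + Q(-4) + 5 = 0 − 704 + 5 = -699, attained at (-4, -4).

-699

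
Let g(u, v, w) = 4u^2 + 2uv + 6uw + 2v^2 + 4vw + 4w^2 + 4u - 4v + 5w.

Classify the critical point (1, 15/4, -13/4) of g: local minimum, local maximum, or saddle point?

local minimum

The Hessian is constant: H = [[8, 2, 6], [2, 4, 4], [6, 4, 8]].
Leading principal minors: Δ₁ = 8, Δ₂ = 28, Δ₃ = 48.
All leading minors are positive, so H is positive definite: a local minimum.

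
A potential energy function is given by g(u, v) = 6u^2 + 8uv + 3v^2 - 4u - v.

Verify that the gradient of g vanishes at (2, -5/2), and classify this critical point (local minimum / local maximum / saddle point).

∇g = (12u + 8v - 4, 8u + 6v - 1); substituting (2, -5/2) gives ∇g = (0, 0), so (2, -5/2) is indeed a critical point.
The Hessian of g is constant: H = [[12, 8], [8, 6]].
det(H) = 12·6 − 8² = 8.
det(H) > 0 and tr(H) = 18 > 0, so H is positive definite and the point is a local minimum.

local minimum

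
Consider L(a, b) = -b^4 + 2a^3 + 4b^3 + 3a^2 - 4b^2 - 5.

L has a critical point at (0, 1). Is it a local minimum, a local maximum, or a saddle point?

The mixed partial ∂²L/∂a∂b is 0, so the Hessian at any point is diag(L_aa, L_bb) = diag(6(2a + 1), 4(-3b^2 + 6b - 2)).
At (0, 1): H = diag(6, 4).
Both eigenvalues are positive, so H is positive definite: a local minimum.

local minimum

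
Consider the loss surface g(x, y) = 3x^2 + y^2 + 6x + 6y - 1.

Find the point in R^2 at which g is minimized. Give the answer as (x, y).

g(x,y) separates as P(x) + Q(y) − 1, so its minimum is min P + min Q − 1.
P'(x) = 6x + 6 vanishes at x ∈ {-1}; Q'(y) = 2y + 6 vanishes at y ∈ {-3}.
Local minima of P (where P''>0): P(-1)=-3. Local minima of Q: Q(-3)=-9.
So the global minimum of g is P(-1) + Q(-3) − 1 = -3 − 9 − 1 = -13, attained at (-1, -3).

(-1, -3)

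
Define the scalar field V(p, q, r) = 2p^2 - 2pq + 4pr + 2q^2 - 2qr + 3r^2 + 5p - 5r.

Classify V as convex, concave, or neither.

convex

V is quadratic, so its Hessian is the constant matrix H = [[4, -2, 4], [-2, 4, -2], [4, -2, 6]].
Leading principal minors: 4, 12, 24.
All positive ⇒ H ≻ 0 ⇒ convex.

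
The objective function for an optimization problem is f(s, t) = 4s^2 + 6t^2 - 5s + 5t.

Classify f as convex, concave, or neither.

convex

f is quadratic, so its Hessian is the constant matrix H = [[8, 0], [0, 12]].
det(H) = 96, tr(H) = 20.
det(H) > 0 and tr(H) > 0, so H is positive definite everywhere: convex.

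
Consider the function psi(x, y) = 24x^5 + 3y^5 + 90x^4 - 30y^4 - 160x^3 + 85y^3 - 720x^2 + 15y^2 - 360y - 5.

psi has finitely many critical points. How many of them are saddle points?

8

psi separates as a function of x plus a function of y, so ∇psi=0 decouples.
∂psi/∂x = 120x(x - 2)(x + 2)(x + 3) = 0 at x ∈ {-3, -2, 0, 2}; ∂psi/∂y = 15(y - 4)(y - 3)(y - 2)(y + 1) = 0 at y ∈ {-1, 2, 3, 4}.
The Hessian is diagonal: diag(psi_xx, psi_yy). Second derivatives: psi_xx(-3)=-1800, psi_xx(-2)=960, psi_xx(0)=-1440, psi_xx(2)=4800; psi_yy(-1)=-900, psi_yy(2)=90, psi_yy(3)=-60, psi_yy(4)=150.
Saddle points occur where the two diagonal entries have opposite signs: (-3, 2), (-3, 4), (-2, -1), (-2, 3), (0, 2), (0, 4), (2, -1), (2, 3). Count: 8.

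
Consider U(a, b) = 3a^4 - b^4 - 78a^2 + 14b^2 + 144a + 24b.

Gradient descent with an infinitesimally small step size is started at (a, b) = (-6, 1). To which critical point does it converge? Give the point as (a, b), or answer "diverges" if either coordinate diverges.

(-4, -1)

U is separable, so gradient descent decouples: a follows -∂U/∂a, b follows -∂U/∂b.
∂U/∂a = 12(a - 3)(a - 1)(a + 4); at a=-6 this is -1512, so a increases.
∂U/∂b = -4(b - 3)(b + 1)(b + 2); at b=1 this is 48, so b decreases.
a converges to its nearest critical value -4 (a local min of the a-part); b converges to -1. The iterate converges to (-4, -1).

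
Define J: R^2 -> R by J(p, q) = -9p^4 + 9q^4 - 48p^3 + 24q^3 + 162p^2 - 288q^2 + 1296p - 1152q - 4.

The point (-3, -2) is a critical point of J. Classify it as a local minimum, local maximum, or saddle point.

saddle point

The mixed partial ∂²J/∂p∂q is 0, so the Hessian at any point is diag(J_pp, J_qq) = diag(36(-3p^2 - 8p + 9), 36(3q^2 + 4q - 16)).
At (-3, -2): H = diag(216, -432).
The eigenvalues have opposite signs, so H is indefinite: a saddle point.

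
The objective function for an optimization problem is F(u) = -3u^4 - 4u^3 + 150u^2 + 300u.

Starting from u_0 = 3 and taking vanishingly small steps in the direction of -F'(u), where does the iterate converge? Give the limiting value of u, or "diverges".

F'(u) = -12(u - 5)(u + 1)(u + 5), so F'(3) = 768.
Gradient descent moves in the -F' direction, i.e. u is decreasing.
The nearest critical point in that direction is u = -1, where F'' = 288 > 0 (a local minimum). The iterate converges there.

-1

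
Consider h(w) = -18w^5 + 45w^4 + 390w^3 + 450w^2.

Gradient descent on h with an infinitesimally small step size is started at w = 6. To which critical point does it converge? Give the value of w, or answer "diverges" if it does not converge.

h'(w) = -90w(w - 5)(w + 1)(w + 2), so h'(6) = -30240.
Gradient descent moves in the -h' direction, i.e. w is increasing.
There is no critical point above w=6, and h' keeps the same sign, so the iterate runs off to +∞.

diverges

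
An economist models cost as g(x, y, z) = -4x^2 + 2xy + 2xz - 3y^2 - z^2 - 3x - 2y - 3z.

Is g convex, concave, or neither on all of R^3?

g is quadratic, so its Hessian is the constant matrix H = [[-8, 2, 2], [2, -6, 0], [2, 0, -2]].
Leading principal minors: -8, 44, -64.
Signs alternate −, +, − ⇒ H ≺ 0 ⇒ concave.

concave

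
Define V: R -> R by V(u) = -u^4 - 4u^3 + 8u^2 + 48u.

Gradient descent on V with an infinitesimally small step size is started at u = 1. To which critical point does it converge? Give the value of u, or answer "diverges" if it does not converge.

V'(u) = -4(u - 2)(u + 2)(u + 3), so V'(1) = 48.
Gradient descent moves in the -V' direction, i.e. u is decreasing.
The nearest critical point in that direction is u = -2, where V'' = 16 > 0 (a local minimum). The iterate converges there.

-2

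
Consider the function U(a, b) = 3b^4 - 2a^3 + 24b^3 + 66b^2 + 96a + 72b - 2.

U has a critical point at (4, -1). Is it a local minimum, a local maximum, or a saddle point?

saddle point

The mixed partial ∂²U/∂a∂b is 0, so the Hessian at any point is diag(U_aa, U_bb) = diag(-12a, 12(3b^2 + 12b + 11)).
At (4, -1): H = diag(-48, 24).
The eigenvalues have opposite signs, so H is indefinite: a saddle point.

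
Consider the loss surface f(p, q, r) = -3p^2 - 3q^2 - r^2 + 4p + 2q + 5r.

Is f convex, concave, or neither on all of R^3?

f is quadratic, so its Hessian is the constant matrix H = [[-6, 0, 0], [0, -6, 0], [0, 0, -2]].
Leading principal minors: -6, 36, -72.
Signs alternate −, +, − ⇒ H ≺ 0 ⇒ concave.

concave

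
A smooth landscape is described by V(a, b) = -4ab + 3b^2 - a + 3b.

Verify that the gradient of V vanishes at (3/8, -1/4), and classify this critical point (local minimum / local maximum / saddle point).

∇V = (-4b - 1, -4a + 6b + 3); substituting (3/8, -1/4) gives ∇V = (0, 0), so (3/8, -1/4) is indeed a critical point.
The Hessian of V is constant: H = [[0, -4], [-4, 6]].
det(H) = 0·6 − (-4)² = -16.
Since det(H) < 0, H is indefinite and the critical point is a saddle point.

saddle point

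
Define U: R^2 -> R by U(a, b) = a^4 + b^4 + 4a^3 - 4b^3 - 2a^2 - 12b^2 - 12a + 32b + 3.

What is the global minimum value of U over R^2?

U(a,b) separates as P(a) + Q(b) + 3, so its minimum is min P + min Q + 3.
P'(a) = 4(a - 1)(a + 1)(a + 3) vanishes at a ∈ {-3, -1, 1}; Q'(b) = 4(b - 4)(b - 1)(b + 2) vanishes at b ∈ {-2, 1, 4}.
Local minima of P (where P''>0): P(-3)=-9, P(1)=-9. Local minima of Q: Q(-2)=-64, Q(4)=-64.
So the global minimum of U is P(-3) + Q(-2) + 3 = -9 − 64 + 3 = -70, attained at (-3, -2).

-70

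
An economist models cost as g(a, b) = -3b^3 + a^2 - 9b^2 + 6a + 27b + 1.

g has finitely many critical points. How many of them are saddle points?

g separates as a function of a plus a function of b, so ∇g=0 decouples.
∂g/∂a = 2(a + 3) = 0 at a ∈ {-3}; ∂g/∂b = -9(b - 1)(b + 3) = 0 at b ∈ {-3, 1}.
The Hessian is diagonal: diag(g_aa, g_bb). Second derivatives: g_aa(-3)=2; g_bb(-3)=36, g_bb(1)=-36.
Saddle points occur where the two diagonal entries have opposite signs: (-3, 1). Count: 1.

1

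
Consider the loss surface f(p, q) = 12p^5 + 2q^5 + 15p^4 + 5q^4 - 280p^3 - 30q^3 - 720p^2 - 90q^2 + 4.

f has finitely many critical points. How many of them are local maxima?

f separates as a function of p plus a function of q, so ∇f=0 decouples.
∂f/∂p = 60p(p - 4)(p + 2)(p + 3) = 0 at p ∈ {-3, -2, 0, 4}; ∂f/∂q = 10q(q - 3)(q + 2)(q + 3) = 0 at q ∈ {-3, -2, 0, 3}.
The Hessian is diagonal: diag(f_pp, f_qq). Second derivatives: f_pp(-3)=-1260, f_pp(-2)=720, f_pp(0)=-1440, f_pp(4)=10080; f_qq(-3)=-180, f_qq(-2)=100, f_qq(0)=-180, f_qq(3)=900.
Local maxima occur where both diagonal entries negative: (-3, -3), (-3, 0), (0, -3), (0, 0). Count: 4.

4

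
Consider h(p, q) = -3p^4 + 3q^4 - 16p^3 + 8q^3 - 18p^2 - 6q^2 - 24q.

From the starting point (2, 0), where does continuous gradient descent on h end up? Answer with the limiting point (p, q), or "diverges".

diverges

h is separable, so gradient descent decouples: p follows -∂h/∂p, q follows -∂h/∂q.
∂h/∂p = -12p(p + 1)(p + 3); at p=2 this is -360, so p increases.
∂h/∂q = 12(q - 1)(q + 1)(q + 2); at q=0 this is -24, so q increases.
The p-coordinate has no critical point in that direction and runs off to infinity.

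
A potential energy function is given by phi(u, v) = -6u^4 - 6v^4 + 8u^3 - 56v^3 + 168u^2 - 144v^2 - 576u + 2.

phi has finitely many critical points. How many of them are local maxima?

phi separates as a function of u plus a function of v, so ∇phi=0 decouples.
∂phi/∂u = -24(u - 3)(u - 2)(u + 4) = 0 at u ∈ {-4, 2, 3}; ∂phi/∂v = -24v(v + 3)(v + 4) = 0 at v ∈ {-4, -3, 0}.
The Hessian is diagonal: diag(phi_uu, phi_vv). Second derivatives: phi_uu(-4)=-1008, phi_uu(2)=144, phi_uu(3)=-168; phi_vv(-4)=-96, phi_vv(-3)=72, phi_vv(0)=-288.
Local maxima occur where both diagonal entries negative: (-4, -4), (-4, 0), (3, -4), (3, 0). Count: 4.

4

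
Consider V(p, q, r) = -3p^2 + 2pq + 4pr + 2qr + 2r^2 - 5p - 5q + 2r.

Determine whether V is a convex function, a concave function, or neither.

V is quadratic, so its Hessian is the constant matrix H = [[-6, 2, 4], [2, 0, 2], [4, 2, 4]].
Leading principal minors: -6, -4, 40.
Neither pattern holds ⇒ H is indefinite ⇒ neither convex nor concave.

neither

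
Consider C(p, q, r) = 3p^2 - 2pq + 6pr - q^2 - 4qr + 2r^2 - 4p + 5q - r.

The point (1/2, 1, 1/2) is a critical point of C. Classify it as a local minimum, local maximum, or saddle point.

The Hessian is constant: H = [[6, -2, 6], [-2, -2, -4], [6, -4, 4]].
Leading principal minors: Δ₁ = 6, Δ₂ = -16, Δ₃ = 8.
The minors fit neither the all-positive nor the alternating-sign pattern, so H is indefinite: a saddle point.

saddle point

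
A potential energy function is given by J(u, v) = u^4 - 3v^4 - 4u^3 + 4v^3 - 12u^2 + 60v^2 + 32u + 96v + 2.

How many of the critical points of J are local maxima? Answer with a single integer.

J separates as a function of u plus a function of v, so ∇J=0 decouples.
∂J/∂u = 4(u - 4)(u - 1)(u + 2) = 0 at u ∈ {-2, 1, 4}; ∂J/∂v = -12(v - 4)(v + 1)(v + 2) = 0 at v ∈ {-2, -1, 4}.
The Hessian is diagonal: diag(J_uu, J_vv). Second derivatives: J_uu(-2)=72, J_uu(1)=-36, J_uu(4)=72; J_vv(-2)=-72, J_vv(-1)=60, J_vv(4)=-360.
Local maxima occur where both diagonal entries negative: (1, -2), (1, 4). Count: 2.

2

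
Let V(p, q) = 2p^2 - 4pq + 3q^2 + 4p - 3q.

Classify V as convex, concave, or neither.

V is quadratic, so its Hessian is the constant matrix H = [[4, -4], [-4, 6]].
det(H) = 8, tr(H) = 10.
det(H) > 0 and tr(H) > 0, so H is positive definite everywhere: convex.

convex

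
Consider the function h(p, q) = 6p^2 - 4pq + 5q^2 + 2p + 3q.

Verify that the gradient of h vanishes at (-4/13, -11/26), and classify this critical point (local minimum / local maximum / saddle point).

∇h = (12p - 4q + 2, -4p + 10q + 3); substituting (-4/13, -11/26) gives ∇h = (0, 0), so (-4/13, -11/26) is indeed a critical point.
The Hessian of h is constant: H = [[12, -4], [-4, 10]].
det(H) = 12·10 − (-4)² = 104.
det(H) > 0 and tr(H) = 22 > 0, so H is positive definite and the point is a local minimum.

local minimum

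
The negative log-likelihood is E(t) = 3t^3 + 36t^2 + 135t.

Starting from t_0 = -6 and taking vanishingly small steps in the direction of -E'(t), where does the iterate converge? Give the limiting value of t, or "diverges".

E'(t) = 9(t + 3)(t + 5), so E'(-6) = 27.
Gradient descent moves in the -E' direction, i.e. t is decreasing.
There is no critical point below t=-6, and E' keeps the same sign, so the iterate runs off to −∞.

diverges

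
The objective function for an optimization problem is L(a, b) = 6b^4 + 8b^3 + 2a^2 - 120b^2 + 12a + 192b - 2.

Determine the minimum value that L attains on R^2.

-1684

L(a,b) separates as P(a) + Q(b) − 2, so its minimum is min P + min Q − 2.
P'(a) = 4a + 12 vanishes at a ∈ {-3}; Q'(b) = 24(b - 2)(b - 1)(b + 4) vanishes at b ∈ {-4, 1, 2}.
Local minima of P (where P''>0): P(-3)=-18. Local minima of Q: Q(-4)=-1664, Q(2)=64.
So the global minimum of L is P(-3) + Q(-4) − 2 = -18 − 1664 − 2 = -1684, attained at (-3, -4).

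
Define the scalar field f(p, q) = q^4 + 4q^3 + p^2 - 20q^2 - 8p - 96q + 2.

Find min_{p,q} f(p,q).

-293

f(p,q) separates as A(p) + B(q) + 2, so its minimum is min A + min B + 2.
A'(p) = 2p - 8 vanishes at p ∈ {4}; B'(q) = 4(q - 3)(q + 2)(q + 4) vanishes at q ∈ {-4, -2, 3}.
Local minima of A (where A''>0): A(4)=-16. Local minima of B: B(-4)=64, B(3)=-279.
So the global minimum of f is A(4) + B(3) + 2 = -16 − 279 + 2 = -293, attained at (4, 3).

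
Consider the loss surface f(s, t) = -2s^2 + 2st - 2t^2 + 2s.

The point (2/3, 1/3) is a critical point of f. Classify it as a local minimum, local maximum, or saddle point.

The Hessian of f is constant: H = [[-4, 2], [2, -4]].
det(H) = (-4)·(-4) − 2² = 12.
det(H) > 0 and tr(H) = -8 < 0, so H is negative definite and the point is a local maximum.

local maximum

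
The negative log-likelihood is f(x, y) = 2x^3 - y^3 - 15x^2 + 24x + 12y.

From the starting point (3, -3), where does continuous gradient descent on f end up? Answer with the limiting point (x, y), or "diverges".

f is separable, so gradient descent decouples: x follows -∂f/∂x, y follows -∂f/∂y.
∂f/∂x = 6(x - 4)(x - 1); at x=3 this is -12, so x increases.
∂f/∂y = -3(y - 2)(y + 2); at y=-3 this is -15, so y increases.
x converges to its nearest critical value 4 (a local min of the x-part); y converges to -2. The iterate converges to (4, -2).

(4, -2)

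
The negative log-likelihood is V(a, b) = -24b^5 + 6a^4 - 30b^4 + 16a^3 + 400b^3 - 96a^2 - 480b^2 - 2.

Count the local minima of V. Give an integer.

V separates as a function of a plus a function of b, so ∇V=0 decouples.
∂V/∂a = 24a(a - 2)(a + 4) = 0 at a ∈ {-4, 0, 2}; ∂V/∂b = -120b(b - 2)(b - 1)(b + 4) = 0 at b ∈ {-4, 0, 1, 2}.
The Hessian is diagonal: diag(V_aa, V_bb). Second derivatives: V_aa(-4)=576, V_aa(0)=-192, V_aa(2)=288; V_bb(-4)=14400, V_bb(0)=-960, V_bb(1)=600, V_bb(2)=-1440.
Local minima occur where both diagonal entries positive: (-4, -4), (-4, 1), (2, -4), (2, 1). Count: 4.

4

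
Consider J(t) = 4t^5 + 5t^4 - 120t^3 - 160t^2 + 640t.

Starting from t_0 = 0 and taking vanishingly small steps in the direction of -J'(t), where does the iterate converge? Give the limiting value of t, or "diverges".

-2

J'(t) = 20(t - 4)(t - 1)(t + 2)(t + 4), so J'(0) = 640.
Gradient descent moves in the -J' direction, i.e. t is decreasing.
The nearest critical point in that direction is t = -2, where J'' = 720 > 0 (a local minimum). The iterate converges there.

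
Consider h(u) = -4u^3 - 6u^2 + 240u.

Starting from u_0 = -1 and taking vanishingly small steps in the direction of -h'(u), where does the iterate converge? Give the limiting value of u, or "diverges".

-5

h'(u) = -12(u - 4)(u + 5), so h'(-1) = 240.
Gradient descent moves in the -h' direction, i.e. u is decreasing.
The nearest critical point in that direction is u = -5, where h'' = 108 > 0 (a local minimum). The iterate converges there.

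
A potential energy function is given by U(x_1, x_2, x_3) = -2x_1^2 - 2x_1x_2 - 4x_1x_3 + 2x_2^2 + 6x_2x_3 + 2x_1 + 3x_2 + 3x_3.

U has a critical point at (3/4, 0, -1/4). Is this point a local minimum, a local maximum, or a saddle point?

The Hessian is constant: H = [[-4, -2, -4], [-2, 4, 6], [-4, 6, 0]].
Leading principal minors: Δ₁ = -4, Δ₂ = -20, Δ₃ = 176.
The minors fit neither the all-positive nor the alternating-sign pattern, so H is indefinite: a saddle point.

saddle point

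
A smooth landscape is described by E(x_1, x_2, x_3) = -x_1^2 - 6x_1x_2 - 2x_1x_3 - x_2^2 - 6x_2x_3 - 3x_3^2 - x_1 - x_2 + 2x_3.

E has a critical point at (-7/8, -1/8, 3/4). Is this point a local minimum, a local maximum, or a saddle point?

saddle point

The Hessian is constant: H = [[-2, -6, -2], [-6, -2, -6], [-2, -6, -6]].
Leading principal minors: Δ₁ = -2, Δ₂ = -32, Δ₃ = 128.
The minors fit neither the all-positive nor the alternating-sign pattern, so H is indefinite: a saddle point.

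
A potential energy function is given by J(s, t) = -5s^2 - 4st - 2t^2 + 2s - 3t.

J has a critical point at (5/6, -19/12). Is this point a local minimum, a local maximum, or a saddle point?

The Hessian of J is constant: H = [[-10, -4], [-4, -4]].
det(H) = (-10)·(-4) − (-4)² = 24.
det(H) > 0 and tr(H) = -14 < 0, so H is negative definite and the point is a local maximum.

local maximum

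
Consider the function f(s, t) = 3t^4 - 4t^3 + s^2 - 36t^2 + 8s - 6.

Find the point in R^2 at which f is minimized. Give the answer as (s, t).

(-4, 3)

f(s,t) separates as P(s) + Q(t) − 6, so its minimum is min P + min Q − 6.
P'(s) = 2s + 8 vanishes at s ∈ {-4}; Q'(t) = 12t(t - 3)(t + 2) vanishes at t ∈ {-2, 0, 3}.
Local minima of P (where P''>0): P(-4)=-16. Local minima of Q: Q(-2)=-64, Q(3)=-189.
So the global minimum of f is P(-4) + Q(3) − 6 = -16 − 189 − 6 = -211, attained at (-4, 3).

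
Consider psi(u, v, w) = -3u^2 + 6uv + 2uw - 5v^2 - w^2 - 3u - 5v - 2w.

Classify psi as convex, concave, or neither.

concave

psi is quadratic, so its Hessian is the constant matrix H = [[-6, 6, 2], [6, -10, 0], [2, 0, -2]].
Leading principal minors: -6, 24, -8.
Signs alternate −, +, − ⇒ H ≺ 0 ⇒ concave.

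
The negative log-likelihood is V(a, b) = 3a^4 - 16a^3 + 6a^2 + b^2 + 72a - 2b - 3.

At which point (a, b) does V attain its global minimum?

V(a,b) separates as P(a) + Q(b) − 3, so its minimum is min P + min Q − 3.
P'(a) = 12(a - 3)(a - 2)(a + 1) vanishes at a ∈ {-1, 2, 3}; Q'(b) = 2b - 2 vanishes at b ∈ {1}.
Local minima of P (where P''>0): P(-1)=-47, P(3)=81. Local minima of Q: Q(1)=-1.
So the global minimum of V is P(-1) + Q(1) − 3 = -47 − 1 − 3 = -51, attained at (-1, 1).

(-1, 1)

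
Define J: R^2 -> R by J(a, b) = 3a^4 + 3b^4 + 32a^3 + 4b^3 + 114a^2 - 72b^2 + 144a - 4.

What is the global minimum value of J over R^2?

-703

J(a,b) separates as P(a) + Q(b) − 4, so its minimum is min P + min Q − 4.
P'(a) = 12(a + 1)(a + 3)(a + 4) vanishes at a ∈ {-4, -3, -1}; Q'(b) = 12b(b - 3)(b + 4) vanishes at b ∈ {-4, 0, 3}.
Local minima of P (where P''>0): P(-4)=-32, P(-1)=-59. Local minima of Q: Q(-4)=-640, Q(3)=-297.
So the global minimum of J is P(-1) + Q(-4) − 4 = -59 − 640 − 4 = -703, attained at (-1, -4).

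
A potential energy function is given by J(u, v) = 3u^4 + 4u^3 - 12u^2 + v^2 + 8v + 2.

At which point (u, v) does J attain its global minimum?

J(u,v) separates as P(u) + Q(v) + 2, so its minimum is min P + min Q + 2.
P'(u) = 12u(u - 1)(u + 2) vanishes at u ∈ {-2, 0, 1}; Q'(v) = 2v + 8 vanishes at v ∈ {-4}.
Local minima of P (where P''>0): P(-2)=-32, P(1)=-5. Local minima of Q: Q(-4)=-16.
So the global minimum of J is P(-2) + Q(-4) + 2 = -32 − 16 + 2 = -46, attained at (-2, -4).

(-2, -4)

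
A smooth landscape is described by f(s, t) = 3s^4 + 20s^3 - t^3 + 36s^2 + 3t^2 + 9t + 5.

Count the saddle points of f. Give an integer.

f separates as a function of s plus a function of t, so ∇f=0 decouples.
∂f/∂s = 12s(s + 2)(s + 3) = 0 at s ∈ {-3, -2, 0}; ∂f/∂t = -3(t - 3)(t + 1) = 0 at t ∈ {-1, 3}.
The Hessian is diagonal: diag(f_ss, f_tt). Second derivatives: f_ss(-3)=36, f_ss(-2)=-24, f_ss(0)=72; f_tt(-1)=12, f_tt(3)=-12.
Saddle points occur where the two diagonal entries have opposite signs: (-3, 3), (-2, -1), (0, 3). Count: 3.

3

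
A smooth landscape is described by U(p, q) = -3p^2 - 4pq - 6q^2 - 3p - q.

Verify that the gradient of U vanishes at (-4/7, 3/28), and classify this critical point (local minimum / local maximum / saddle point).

∇U = (-6p - 4q - 3, -4p - 12q - 1); substituting (-4/7, 3/28) gives ∇U = (0, 0), so (-4/7, 3/28) is indeed a critical point.
The Hessian of U is constant: H = [[-6, -4], [-4, -12]].
det(H) = (-6)·(-12) − (-4)² = 56.
det(H) > 0 and tr(H) = -18 < 0, so H is negative definite and the point is a local maximum.

local maximum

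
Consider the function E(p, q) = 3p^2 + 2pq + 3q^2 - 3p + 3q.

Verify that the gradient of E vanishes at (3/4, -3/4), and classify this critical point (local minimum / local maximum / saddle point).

∇E = (6p + 2q - 3, 2p + 6q + 3); substituting (3/4, -3/4) gives ∇E = (0, 0), so (3/4, -3/4) is indeed a critical point.
The Hessian of E is constant: H = [[6, 2], [2, 6]].
det(H) = 6·6 − 2² = 32.
det(H) > 0 and tr(H) = 12 > 0, so H is positive definite and the point is a local minimum.

local minimum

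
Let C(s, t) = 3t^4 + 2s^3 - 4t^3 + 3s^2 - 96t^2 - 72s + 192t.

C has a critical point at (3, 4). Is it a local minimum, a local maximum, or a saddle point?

The mixed partial ∂²C/∂s∂t is 0, so the Hessian at any point is diag(C_ss, C_tt) = diag(6(2s + 1), 12(3t^2 - 2t - 16)).
At (3, 4): H = diag(42, 288).
Both eigenvalues are positive, so H is positive definite: a local minimum.

local minimum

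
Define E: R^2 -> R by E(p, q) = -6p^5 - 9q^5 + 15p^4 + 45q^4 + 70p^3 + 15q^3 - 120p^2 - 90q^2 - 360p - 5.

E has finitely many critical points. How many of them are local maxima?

E separates as a function of p plus a function of q, so ∇E=0 decouples.
∂E/∂p = -30(p - 3)(p - 2)(p + 1)(p + 2) = 0 at p ∈ {-2, -1, 2, 3}; ∂E/∂q = -45q(q - 4)(q - 1)(q + 1) = 0 at q ∈ {-1, 0, 1, 4}.
The Hessian is diagonal: diag(E_pp, E_qq). Second derivatives: E_pp(-2)=600, E_pp(-1)=-360, E_pp(2)=360, E_pp(3)=-600; E_qq(-1)=450, E_qq(0)=-180, E_qq(1)=270, E_qq(4)=-2700.
Local maxima occur where both diagonal entries negative: (-1, 0), (-1, 4), (3, 0), (3, 4). Count: 4.

4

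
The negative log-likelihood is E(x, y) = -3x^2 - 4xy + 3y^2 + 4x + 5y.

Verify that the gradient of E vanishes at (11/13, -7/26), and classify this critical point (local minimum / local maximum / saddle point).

saddle point

∇E = (-6x - 4y + 4, -4x + 6y + 5); substituting (11/13, -7/26) gives ∇E = (0, 0), so (11/13, -7/26) is indeed a critical point.
The Hessian of E is constant: H = [[-6, -4], [-4, 6]].
det(H) = (-6)·6 − (-4)² = -52.
Since det(H) < 0, H is indefinite and the critical point is a saddle point.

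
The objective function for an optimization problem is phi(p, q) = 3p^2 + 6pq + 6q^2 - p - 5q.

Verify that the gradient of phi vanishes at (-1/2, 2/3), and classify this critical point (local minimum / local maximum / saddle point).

local minimum

∇phi = (6p + 6q - 1, 6p + 12q - 5); substituting (-1/2, 2/3) gives ∇phi = (0, 0), so (-1/2, 2/3) is indeed a critical point.
The Hessian of phi is constant: H = [[6, 6], [6, 12]].
det(H) = 6·12 − 6² = 36.
det(H) > 0 and tr(H) = 18 > 0, so H is positive definite and the point is a local minimum.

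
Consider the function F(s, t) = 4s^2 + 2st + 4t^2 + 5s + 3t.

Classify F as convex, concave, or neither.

convex

F is quadratic, so its Hessian is the constant matrix H = [[8, 2], [2, 8]].
det(H) = 60, tr(H) = 16.
det(H) > 0 and tr(H) > 0, so H is positive definite everywhere: convex.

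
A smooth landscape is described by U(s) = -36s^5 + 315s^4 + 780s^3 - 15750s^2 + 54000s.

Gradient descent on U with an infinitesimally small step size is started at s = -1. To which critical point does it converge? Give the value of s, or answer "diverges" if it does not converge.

U'(s) = -180(s - 5)(s - 4)(s - 3)(s + 5), so U'(-1) = 86400.
Gradient descent moves in the -U' direction, i.e. s is decreasing.
The nearest critical point in that direction is s = -5, where U'' = 129600 > 0 (a local minimum). The iterate converges there.

-5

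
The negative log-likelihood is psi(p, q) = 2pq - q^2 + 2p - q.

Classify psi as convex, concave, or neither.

neither

psi is quadratic, so its Hessian is the constant matrix H = [[0, 2], [2, -2]].
det(H) = -4, tr(H) = -2.
det(H) < 0, so H is indefinite: neither convex nor concave.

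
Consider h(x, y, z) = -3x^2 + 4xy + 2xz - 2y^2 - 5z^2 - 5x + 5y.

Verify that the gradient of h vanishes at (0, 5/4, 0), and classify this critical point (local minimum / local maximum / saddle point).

local maximum

∇h = (-6x + 4y + 2z - 5, 4x - 4y + 5, 2x - 10z); substituting (0, 5/4, 0) gives ∇h = (0, 0, 0), so (0, 5/4, 0) is indeed a critical point.
The Hessian is constant: H = [[-6, 4, 2], [4, -4, 0], [2, 0, -10]].
Leading principal minors: Δ₁ = -6, Δ₂ = 8, Δ₃ = -64.
The minors alternate sign starting negative (−, +, −), so H is negative definite: a local maximum.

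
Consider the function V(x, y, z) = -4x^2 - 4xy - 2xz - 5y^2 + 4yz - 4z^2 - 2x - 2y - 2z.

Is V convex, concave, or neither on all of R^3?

concave

V is quadratic, so its Hessian is the constant matrix H = [[-8, -4, -2], [-4, -10, 4], [-2, 4, -8]].
Leading principal minors: -8, 64, -280.
Signs alternate −, +, − ⇒ H ≺ 0 ⇒ concave.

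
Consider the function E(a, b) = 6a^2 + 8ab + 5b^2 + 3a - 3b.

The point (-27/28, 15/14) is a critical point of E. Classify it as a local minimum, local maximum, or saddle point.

The Hessian of E is constant: H = [[12, 8], [8, 10]].
det(H) = 12·10 − 8² = 56.
det(H) > 0 and tr(H) = 22 > 0, so H is positive definite and the point is a local minimum.

local minimum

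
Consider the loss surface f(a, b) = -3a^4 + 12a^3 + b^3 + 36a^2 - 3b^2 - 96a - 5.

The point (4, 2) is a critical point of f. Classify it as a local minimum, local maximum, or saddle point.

saddle point

The mixed partial ∂²f/∂a∂b is 0, so the Hessian at any point is diag(f_aa, f_bb) = diag(36(-a^2 + 2a + 2), 6(b - 1)).
At (4, 2): H = diag(-216, 6).
The eigenvalues have opposite signs, so H is indefinite: a saddle point.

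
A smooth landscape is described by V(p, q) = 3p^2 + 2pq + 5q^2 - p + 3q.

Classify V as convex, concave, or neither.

convex

V is quadratic, so its Hessian is the constant matrix H = [[6, 2], [2, 10]].
det(H) = 56, tr(H) = 16.
det(H) > 0 and tr(H) > 0, so H is positive definite everywhere: convex.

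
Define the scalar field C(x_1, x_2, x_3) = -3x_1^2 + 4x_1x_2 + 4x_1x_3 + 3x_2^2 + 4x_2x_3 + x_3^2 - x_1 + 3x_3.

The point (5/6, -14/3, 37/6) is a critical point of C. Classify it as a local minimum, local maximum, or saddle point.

saddle point

The Hessian is constant: H = [[-6, 4, 4], [4, 6, 4], [4, 4, 2]].
Leading principal minors: Δ₁ = -6, Δ₂ = -52, Δ₃ = 24.
The minors fit neither the all-positive nor the alternating-sign pattern, so H is indefinite: a saddle point.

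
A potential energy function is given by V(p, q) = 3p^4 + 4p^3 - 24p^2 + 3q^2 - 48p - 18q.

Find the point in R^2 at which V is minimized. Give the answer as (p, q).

V(p,q) separates as A(p) + B(q), so its minimum is min A + min B.
A'(p) = 12(p - 2)(p + 1)(p + 2) vanishes at p ∈ {-2, -1, 2}; B'(q) = 6q - 18 vanishes at q ∈ {3}.
Local minima of A (where A''>0): A(-2)=16, A(2)=-112. Local minima of B: B(3)=-27.
So the global minimum of V is A(2) + B(3) = -112 − 27 = -139, attained at (2, 3).

(2, 3)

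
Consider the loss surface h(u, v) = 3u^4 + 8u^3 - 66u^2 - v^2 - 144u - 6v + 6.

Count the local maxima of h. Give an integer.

h separates as a function of u plus a function of v, so ∇h=0 decouples.
∂h/∂u = 12(u - 3)(u + 1)(u + 4) = 0 at u ∈ {-4, -1, 3}; ∂h/∂v = -2(v + 3) = 0 at v ∈ {-3}.
The Hessian is diagonal: diag(h_uu, h_vv). Second derivatives: h_uu(-4)=252, h_uu(-1)=-144, h_uu(3)=336; h_vv(-3)=-2.
Local maxima occur where both diagonal entries negative: (-1, -3). Count: 1.

1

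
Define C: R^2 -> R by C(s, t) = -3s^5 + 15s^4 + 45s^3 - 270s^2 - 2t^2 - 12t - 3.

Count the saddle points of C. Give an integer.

C separates as a function of s plus a function of t, so ∇C=0 decouples.
∂C/∂s = -15s(s - 4)(s - 3)(s + 3) = 0 at s ∈ {-3, 0, 3, 4}; ∂C/∂t = -4(t + 3) = 0 at t ∈ {-3}.
The Hessian is diagonal: diag(C_ss, C_tt). Second derivatives: C_ss(-3)=1890, C_ss(0)=-540, C_ss(3)=270, C_ss(4)=-420; C_tt(-3)=-4.
Saddle points occur where the two diagonal entries have opposite signs: (-3, -3), (3, -3). Count: 2.

2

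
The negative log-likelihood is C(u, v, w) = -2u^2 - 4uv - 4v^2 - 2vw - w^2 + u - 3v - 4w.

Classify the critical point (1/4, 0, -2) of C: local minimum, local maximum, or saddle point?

The Hessian is constant: H = [[-4, -4, 0], [-4, -8, -2], [0, -2, -2]].
Leading principal minors: Δ₁ = -4, Δ₂ = 16, Δ₃ = -16.
The minors alternate sign starting negative (−, +, −), so H is negative definite: a local maximum.

local maximum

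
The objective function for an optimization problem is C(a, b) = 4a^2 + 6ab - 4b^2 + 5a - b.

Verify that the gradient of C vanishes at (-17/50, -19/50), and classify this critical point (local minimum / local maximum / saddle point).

saddle point

∇C = (8a + 6b + 5, 6a - 8b - 1); substituting (-17/50, -19/50) gives ∇C = (0, 0), so (-17/50, -19/50) is indeed a critical point.
The Hessian of C is constant: H = [[8, 6], [6, -8]].
det(H) = 8·(-8) − 6² = -100.
Since det(H) < 0, H is indefinite and the critical point is a saddle point.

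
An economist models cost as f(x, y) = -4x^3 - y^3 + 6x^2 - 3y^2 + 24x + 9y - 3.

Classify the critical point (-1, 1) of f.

The mixed partial ∂²f/∂x∂y is 0, so the Hessian at any point is diag(f_xx, f_yy) = diag(12(-2x + 1), -6(y + 1)).
At (-1, 1): H = diag(36, -12).
The eigenvalues have opposite signs, so H is indefinite: a saddle point.

saddle point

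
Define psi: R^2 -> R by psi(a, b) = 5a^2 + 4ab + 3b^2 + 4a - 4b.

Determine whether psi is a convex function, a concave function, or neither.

convex

psi is quadratic, so its Hessian is the constant matrix H = [[10, 4], [4, 6]].
det(H) = 44, tr(H) = 16.
det(H) > 0 and tr(H) > 0, so H is positive definite everywhere: convex.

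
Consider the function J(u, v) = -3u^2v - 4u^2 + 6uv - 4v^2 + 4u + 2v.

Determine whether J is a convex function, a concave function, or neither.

The term -3u^2v is cubic, so the Hessian is not constant.
∂²J/∂u² = -6v - 8, which takes both signs as v varies (negative for sufficiently large v). A diagonal entry of the Hessian changing sign means the Hessian is neither positive- nor negative-semidefinite on all of R^2.

neither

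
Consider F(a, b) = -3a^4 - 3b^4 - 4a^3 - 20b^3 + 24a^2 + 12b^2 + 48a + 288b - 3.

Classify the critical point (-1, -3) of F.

The mixed partial ∂²F/∂a∂b is 0, so the Hessian at any point is diag(F_aa, F_bb) = diag(12(-3a^2 - 2a + 4), 12(-3b^2 - 10b + 2)).
At (-1, -3): H = diag(36, 60).
Both eigenvalues are positive, so H is positive definite: a local minimum.

local minimum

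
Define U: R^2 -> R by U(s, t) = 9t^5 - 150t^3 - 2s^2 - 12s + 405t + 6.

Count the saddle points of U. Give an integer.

U separates as a function of s plus a function of t, so ∇U=0 decouples.
∂U/∂s = -4(s + 3) = 0 at s ∈ {-3}; ∂U/∂t = 45(t - 3)(t - 1)(t + 1)(t + 3) = 0 at t ∈ {-3, -1, 1, 3}.
The Hessian is diagonal: diag(U_ss, U_tt). Second derivatives: U_ss(-3)=-4; U_tt(-3)=-2160, U_tt(-1)=720, U_tt(1)=-720, U_tt(3)=2160.
Saddle points occur where the two diagonal entries have opposite signs: (-3, -1), (-3, 3). Count: 2.

2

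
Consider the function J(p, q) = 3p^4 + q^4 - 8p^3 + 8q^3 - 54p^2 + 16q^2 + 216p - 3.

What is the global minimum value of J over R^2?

J(p,q) separates as A(p) + B(q) − 3, so its minimum is min A + min B − 3.
A'(p) = 12(p - 3)(p - 2)(p + 3) vanishes at p ∈ {-3, 2, 3}; B'(q) = 4q(q + 2)(q + 4) vanishes at q ∈ {-4, -2, 0}.
Local minima of A (where A''>0): A(-3)=-675, A(3)=189. Local minima of B: B(-4)=0, B(0)=0.
So the global minimum of J is A(-3) + B(-4) − 3 = -675 + 0 − 3 = -678, attained at (-3, -4).

-678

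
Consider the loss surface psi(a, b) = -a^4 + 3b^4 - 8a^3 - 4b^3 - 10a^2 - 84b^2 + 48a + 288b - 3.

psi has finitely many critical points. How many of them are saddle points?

5

psi separates as a function of a plus a function of b, so ∇psi=0 decouples.
∂psi/∂a = -4(a - 1)(a + 3)(a + 4) = 0 at a ∈ {-4, -3, 1}; ∂psi/∂b = 12(b - 3)(b - 2)(b + 4) = 0 at b ∈ {-4, 2, 3}.
The Hessian is diagonal: diag(psi_aa, psi_bb). Second derivatives: psi_aa(-4)=-20, psi_aa(-3)=16, psi_aa(1)=-80; psi_bb(-4)=504, psi_bb(2)=-72, psi_bb(3)=84.
Saddle points occur where the two diagonal entries have opposite signs: (-4, -4), (-4, 3), (-3, 2), (1, -4), (1, 3). Count: 5.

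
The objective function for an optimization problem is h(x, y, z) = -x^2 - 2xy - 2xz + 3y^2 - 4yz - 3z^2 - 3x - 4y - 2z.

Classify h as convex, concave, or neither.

h is quadratic, so its Hessian is the constant matrix H = [[-2, -2, -2], [-2, 6, -4], [-2, -4, -6]].
Leading principal minors: -2, -16, 72.
Neither pattern holds ⇒ H is indefinite ⇒ neither convex nor concave.

neither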